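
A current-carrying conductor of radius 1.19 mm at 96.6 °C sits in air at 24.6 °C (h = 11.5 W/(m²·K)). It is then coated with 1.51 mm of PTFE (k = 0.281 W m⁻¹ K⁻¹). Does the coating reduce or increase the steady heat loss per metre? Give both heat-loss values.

Critical radius for a cylinder: r_cr = k/h = 0.0244 m = 2.44 cm.
Outer radius after coating: r₂ = 0.00119 + 0.00151 = 0.00270 m.
Since r₁ < r_cr and r₂ ≤ r_cr, the coating moves toward the maximum at r_cr — heat loss rises.
Bare: R = 1/(2πr₁h) = 11.63 m·K/W; Q = 72/11.63 = 6.19 W/m.
Coated: R = R_cond + R_conv = 5.590 m·K/W; Q = 72/5.590 = 12.9 W/m.

increases: 6.19 → 12.9 W/m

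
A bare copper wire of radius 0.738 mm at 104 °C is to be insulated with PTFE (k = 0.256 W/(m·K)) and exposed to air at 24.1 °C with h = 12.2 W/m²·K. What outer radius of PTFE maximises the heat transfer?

For a cylinder, r_cr = k_ins/h = 0.256/12.2 = 0.0210 m = 2.10 cm

r_cr = 2.10 cm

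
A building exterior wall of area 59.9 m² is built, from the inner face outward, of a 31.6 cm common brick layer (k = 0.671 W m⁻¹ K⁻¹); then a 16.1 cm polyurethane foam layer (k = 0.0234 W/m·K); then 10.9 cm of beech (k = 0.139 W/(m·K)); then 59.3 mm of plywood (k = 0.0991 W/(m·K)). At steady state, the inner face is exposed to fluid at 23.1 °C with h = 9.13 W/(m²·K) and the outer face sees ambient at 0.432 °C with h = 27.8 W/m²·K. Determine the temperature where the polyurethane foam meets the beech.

Series thermal resistances, inner to outer:
  R_conv,in = 1/(hA) = 1/(9.13·59.9) = 0.001829 K/W
  R_common brick = L/(kA) = 0.316/(0.671·59.9) = 0.007862 K/W
  R_polyurethane foam = L/(kA) = 0.161/(0.0234·59.9) = 0.1149 K/W
  R_beech = L/(kA) = 0.109/(0.139·59.9) = 0.01309 K/W
  R_plywood = L/(kA) = 0.0593/(0.0991·59.9) = 0.009990 K/W
  R_conv,out = 1/(hA) = 1/(27.8·59.9) = 6.005×10^-4 K/W
ΣR = 0.001829 + 0.007862 + 0.1149 + 0.01309 + 0.009990 + 6.005×10^-4 = 0.1483 K/W
Q = ΔT/ΣR = (23.1 °C − 0.432 °C)/0.1483 = 152.9 W
From the inner boundary to the polyurethane foam/beech interface, ΣR_partial = 0.1246 K/W.
T_interface = T_in − Q·ΣR_partial = 23.1 °C − (152.9)(0.1246) = 4.05 °C

T = 4.05 °C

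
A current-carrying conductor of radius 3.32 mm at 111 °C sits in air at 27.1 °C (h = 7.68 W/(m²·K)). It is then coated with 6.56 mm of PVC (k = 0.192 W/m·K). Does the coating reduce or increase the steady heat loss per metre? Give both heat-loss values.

increases: 13.4 → 28.0 W/m

Critical radius for a cylinder: r_cr = k/h = 0.0250 m = 2.50 cm.
Outer radius after coating: r₂ = 0.00332 + 0.00656 = 0.00988 m.
Since r₁ < r_cr and r₂ ≤ r_cr, the coating moves toward the maximum at r_cr — heat loss rises.
Bare: R = 1/(2πr₁h) = 6.242 m·K/W; Q = 83.9/6.242 = 13.4 W/m.
Coated: R = R_cond + R_conv = 3.001 m·K/W; Q = 83.9/3.001 = 28.0 W/m.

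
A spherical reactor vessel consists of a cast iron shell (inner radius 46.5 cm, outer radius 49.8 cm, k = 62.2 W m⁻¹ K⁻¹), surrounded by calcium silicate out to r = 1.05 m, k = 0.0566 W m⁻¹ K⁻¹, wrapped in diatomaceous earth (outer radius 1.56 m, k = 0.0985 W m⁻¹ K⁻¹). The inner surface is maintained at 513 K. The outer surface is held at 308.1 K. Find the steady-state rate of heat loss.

Treat each layer as a resistance in series:
  R_cast iron = (1/0.465 − 1/0.498)/(4πk) = 0.1425/(4π·62.2) = 1.823×10^-4 K/W
  R_calcium silicate = (1/0.498 − 1/1.05)/(4πk) = 1.056/(4π·0.0566) = 1.484 K/W
  R_diatomaceous earth = (1/1.05 − 1/1.56)/(4πk) = 0.3114/(4π·0.0985) = 0.2515 K/W
ΣR = 1.823×10^-4 + 1.484 + 0.2515 = 1.736 K/W
Q = ΔT/ΣR = (513 K − 308.1 K)/1.736 = 118 W

Q = 118 W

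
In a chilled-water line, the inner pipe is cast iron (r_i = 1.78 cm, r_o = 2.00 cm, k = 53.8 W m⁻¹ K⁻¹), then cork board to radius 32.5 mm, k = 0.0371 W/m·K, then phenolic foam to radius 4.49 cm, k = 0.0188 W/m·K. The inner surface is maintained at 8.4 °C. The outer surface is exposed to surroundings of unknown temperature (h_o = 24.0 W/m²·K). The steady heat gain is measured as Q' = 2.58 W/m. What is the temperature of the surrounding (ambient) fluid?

T_out = 21.2 °C

Series resistances:
  R'_cast iron = ln(0.0200/0.0178)/(2πk) = 0.1165/(2π·53.8) = 3.447×10^-4 m·K/W
  R'_cork board = ln(0.0325/0.0200)/(2πk) = 0.4855/(2π·0.0371) = 2.083 m·K/W
  R'_phenolic foam = ln(0.0449/0.0325)/(2πk) = 0.3232/(2π·0.0188) = 2.736 m·K/W
  R'_conv,out = 1/(2πr h) = 1/(2π·0.0449·24.0) = 0.1477 m·K/W
ΣR = 4.967 m·K/W
ΔT = Q'·ΣR = 2.58 × 4.967 = 12.81 K
Heat flows inward, so T_out = T_in + ΔT = 8.4 + 12.81 = 21.2 °C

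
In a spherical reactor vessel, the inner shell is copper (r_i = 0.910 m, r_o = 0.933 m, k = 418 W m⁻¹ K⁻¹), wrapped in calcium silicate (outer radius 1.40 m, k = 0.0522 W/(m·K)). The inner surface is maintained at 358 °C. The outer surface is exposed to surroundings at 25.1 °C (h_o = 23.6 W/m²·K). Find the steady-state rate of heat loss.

Treat each layer as a resistance in series:
  R_copper = (1/0.910 − 1/0.933)/(4πk) = 0.02709/(4π·418) = 5.157×10^-6 K/W
  R_calcium silicate = (1/0.933 − 1/1.40)/(4πk) = 0.3575/(4π·0.0522) = 0.5450 K/W
  R_conv,out = 1/(4πr²h) = 1/(4π·1.40²·23.6) = 0.001720 K/W
ΣR = 5.157×10^-6 + 0.5450 + 0.001720 = 0.5467 K/W
Q = ΔT/ΣR = (358 °C − 25.1 °C)/0.5467 = 609 W

Q = 609 W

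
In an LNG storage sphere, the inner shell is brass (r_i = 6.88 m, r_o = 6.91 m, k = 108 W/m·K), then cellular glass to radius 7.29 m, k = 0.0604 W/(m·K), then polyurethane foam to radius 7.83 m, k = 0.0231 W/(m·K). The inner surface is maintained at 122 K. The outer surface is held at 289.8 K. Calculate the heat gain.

Series thermal resistances, inner to outer:
  R_brass = (1/6.88 − 1/6.91)/(4πk) = 6.310×10^-4/(4π·108) = 4.650×10^-7 K/W
  R_cellular glass = (1/6.91 − 1/7.29)/(4πk) = 0.007544/(4π·0.0604) = 0.009939 K/W
  R_polyurethane foam = (1/7.29 − 1/7.83)/(4πk) = 0.009460/(4π·0.0231) = 0.03259 K/W
ΣR = 4.650×10^-7 + 0.009939 + 0.03259 = 0.04253 K/W
Q = ΔT/ΣR = (122 K − 289.8 K)/0.04253 = -3950 W
(Negative Q ⇒ heat flows inward; heat gain = 3950 W.)

Q = 3950 W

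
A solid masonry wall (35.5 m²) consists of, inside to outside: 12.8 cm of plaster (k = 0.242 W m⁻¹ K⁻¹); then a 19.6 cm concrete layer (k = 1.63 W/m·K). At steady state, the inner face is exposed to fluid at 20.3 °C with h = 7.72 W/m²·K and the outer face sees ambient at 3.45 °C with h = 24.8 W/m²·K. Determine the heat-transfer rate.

Series thermal resistances, inner to outer:
  R_conv,in = 1/(hA) = 1/(7.72·35.5) = 0.003649 K/W
  R_plaster = L/(kA) = 0.128/(0.242·35.5) = 0.01490 K/W
  R_concrete = L/(kA) = 0.196/(1.63·35.5) = 0.003387 K/W
  R_conv,out = 1/(hA) = 1/(24.8·35.5) = 0.001136 K/W
ΣR = 0.003649 + 0.01490 + 0.003387 + 0.001136 = 0.02307 K/W
Q = ΔT/ΣR = (20.3 °C − 3.45 °C)/0.02307 = 730 W

Q = 730 W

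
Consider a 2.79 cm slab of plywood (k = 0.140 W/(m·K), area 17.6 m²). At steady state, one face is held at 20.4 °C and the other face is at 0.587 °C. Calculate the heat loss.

Q = 1750 W

Q = kA·ΔT/L = 0.140 × 17.6 × |20.4 °C − 0.587 °C| / 0.0279 = 1750 W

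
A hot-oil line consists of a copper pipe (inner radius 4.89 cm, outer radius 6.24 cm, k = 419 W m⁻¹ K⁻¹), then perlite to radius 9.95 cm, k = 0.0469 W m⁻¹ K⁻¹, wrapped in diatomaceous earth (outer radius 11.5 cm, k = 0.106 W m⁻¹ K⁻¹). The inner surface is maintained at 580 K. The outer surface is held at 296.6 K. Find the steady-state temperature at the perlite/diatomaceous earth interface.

T = 330.8 K

Treat each layer as a resistance in series:
  R'_copper = ln(0.0624/0.0489)/(2πk) = 0.2438/(2π·419) = 9.260×10^-5 m·K/W
  R'_perlite = ln(0.0995/0.0624)/(2πk) = 0.4666/(2π·0.0469) = 1.583 m·K/W
  R'_diatomaceous earth = ln(0.115/0.0995)/(2πk) = 0.1448/(2π·0.106) = 0.2174 m·K/W
ΣR = 9.260×10^-5 + 1.583 + 0.2174 = 1.800 m·K/W
Q' = ΔT/ΣR = (580 K − 296.6 K)/1.800 = 157.4 W/m
From the inner boundary to the perlite/diatomaceous earth interface, ΣR_partial = 1.583 m·K/W.
T_interface = T_in − Q'·ΣR_partial = 580 K − (157.4)(1.583) = 330.8 K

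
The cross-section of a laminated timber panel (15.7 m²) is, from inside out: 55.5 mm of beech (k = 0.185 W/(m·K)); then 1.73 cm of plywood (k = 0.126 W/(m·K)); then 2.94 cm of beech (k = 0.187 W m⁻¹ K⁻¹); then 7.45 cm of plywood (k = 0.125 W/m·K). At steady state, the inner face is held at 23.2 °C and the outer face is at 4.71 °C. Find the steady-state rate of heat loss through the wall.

Treat each layer as a resistance in series:
  R_beech = L/(kA) = 0.0555/(0.185·15.7) = 0.01911 K/W
  R_plywood = L/(kA) = 0.0173/(0.126·15.7) = 0.008745 K/W
  R_beech = L/(kA) = 0.0294/(0.187·15.7) = 0.01001 K/W
  R_plywood = L/(kA) = 0.0745/(0.125·15.7) = 0.03796 K/W
ΣR = 0.01911 + 0.008745 + 0.01001 + 0.03796 = 0.07583 K/W
Q = ΔT/ΣR = (23.2 °C − 4.71 °C)/0.07583 = 244 W

Q = 244 W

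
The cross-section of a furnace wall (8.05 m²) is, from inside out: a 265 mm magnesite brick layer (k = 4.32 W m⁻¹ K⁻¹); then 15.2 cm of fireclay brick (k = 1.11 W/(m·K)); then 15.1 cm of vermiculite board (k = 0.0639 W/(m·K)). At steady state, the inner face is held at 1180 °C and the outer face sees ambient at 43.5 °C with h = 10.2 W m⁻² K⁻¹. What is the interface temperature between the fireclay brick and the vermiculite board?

Resistance network (inner→outer):
  R_magnesite brick = L/(kA) = 0.265/(4.32·8.05) = 0.007620 K/W
  R_fireclay brick = L/(kA) = 0.152/(1.11·8.05) = 0.01701 K/W
  R_vermiculite board = L/(kA) = 0.151/(0.0639·8.05) = 0.2935 K/W
  R_conv,out = 1/(hA) = 1/(10.2·8.05) = 0.01218 K/W
ΣR = 0.007620 + 0.01701 + 0.2935 + 0.01218 = 0.3303 K/W
Q = ΔT/ΣR = (1180 °C − 43.5 °C)/0.3303 = 3441 W
From the inner boundary to the fireclay brick/vermiculite board interface, ΣR_partial = 0.02463 K/W.
T_interface = T_in − Q·ΣR_partial = 1180 °C − (3441)(0.02463) = 1095 °C

T = 1095 °C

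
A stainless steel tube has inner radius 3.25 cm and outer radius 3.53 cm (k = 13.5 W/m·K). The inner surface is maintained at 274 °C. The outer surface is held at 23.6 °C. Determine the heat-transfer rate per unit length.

Q' = 2πk·ΔT/ln(r₂/r₁) = 2π × 13.5 × 250.4 / ln(0.0353/0.0325) = 2.57×10^5 W/m

Q' = 2.57×10^5 W/m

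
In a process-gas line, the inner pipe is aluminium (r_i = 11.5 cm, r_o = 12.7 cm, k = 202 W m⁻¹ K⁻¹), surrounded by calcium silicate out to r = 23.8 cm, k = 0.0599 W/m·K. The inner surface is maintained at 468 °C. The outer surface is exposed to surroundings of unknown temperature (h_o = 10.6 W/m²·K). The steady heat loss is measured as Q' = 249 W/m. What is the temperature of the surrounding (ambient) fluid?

T_out = 36.7 °C

Sum the resistances:
  R'_aluminium = ln(0.127/0.115)/(2πk) = 0.09925/(2π·202) = 7.820×10^-5 m·K/W
  R'_calcium silicate = ln(0.238/0.127)/(2πk) = 0.6281/(2π·0.0599) = 1.669 m·K/W
  R'_conv,out = 1/(2πr h) = 1/(2π·0.238·10.6) = 0.06309 m·K/W
ΣR = 1.732 m·K/W
ΔT = Q'·ΣR = 249 × 1.732 = 431.3 K
Heat flows outward, so T_out = T_in − ΔT = 468 − 431.3 = 36.7 °C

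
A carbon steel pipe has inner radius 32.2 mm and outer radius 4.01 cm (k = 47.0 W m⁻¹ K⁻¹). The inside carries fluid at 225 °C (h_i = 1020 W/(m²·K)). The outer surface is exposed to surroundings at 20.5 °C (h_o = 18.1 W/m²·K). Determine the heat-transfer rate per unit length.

Resistance network (inner→outer):
  R'_conv,in = 1/(2πr h) = 1/(2π·0.0322·1020) = 0.004846 m·K/W
  R'_carbon steel = ln(0.0401/0.0322)/(2πk) = 0.2194/(2π·47.0) = 7.430×10^-4 m·K/W
  R'_conv,out = 1/(2πr h) = 1/(2π·0.0401·18.1) = 0.2193 m·K/W
ΣR = 0.004846 + 7.430×10^-4 + 0.2193 = 0.2249 m·K/W
Q' = ΔT/ΣR = (225 °C − 20.5 °C)/0.2249 = 909 W/m

Q' = 909 W/m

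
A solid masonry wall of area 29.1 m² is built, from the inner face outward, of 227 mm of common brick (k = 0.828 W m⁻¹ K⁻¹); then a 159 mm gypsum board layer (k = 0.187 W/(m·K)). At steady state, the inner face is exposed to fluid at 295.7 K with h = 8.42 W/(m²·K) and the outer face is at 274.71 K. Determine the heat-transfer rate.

Resistance network (inner→outer):
  R_conv,in = 1/(hA) = 1/(8.42·29.1) = 0.004081 K/W
  R_common brick = L/(kA) = 0.227/(0.828·29.1) = 0.009421 K/W
  R_gypsum board = L/(kA) = 0.159/(0.187·29.1) = 0.02922 K/W
ΣR = 0.004081 + 0.009421 + 0.02922 = 0.04272 K/W
Q = ΔT/ΣR = (295.7 K − 274.71 K)/0.04272 = 491 W

Q = 491 W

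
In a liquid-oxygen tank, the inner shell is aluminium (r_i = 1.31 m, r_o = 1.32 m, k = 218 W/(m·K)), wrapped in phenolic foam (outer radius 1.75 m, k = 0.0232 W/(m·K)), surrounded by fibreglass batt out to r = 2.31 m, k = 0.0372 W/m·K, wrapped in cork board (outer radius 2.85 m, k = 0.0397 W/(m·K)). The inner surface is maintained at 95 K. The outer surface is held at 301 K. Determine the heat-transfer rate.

Resistance network (inner→outer):
  R_aluminium = (1/1.31 − 1/1.32)/(4πk) = 0.005783/(4π·218) = 2.111×10^-6 K/W
  R_phenolic foam = (1/1.32 − 1/1.75)/(4πk) = 0.1861/(4π·0.0232) = 0.6385 K/W
  R_fibreglass batt = (1/1.75 − 1/2.31)/(4πk) = 0.1385/(4π·0.0372) = 0.2963 K/W
  R_cork board = (1/2.31 − 1/2.85)/(4πk) = 0.08202/(4π·0.0397) = 0.1644 K/W
ΣR = 2.111×10^-6 + 0.6385 + 0.2963 + 0.1644 = 1.099 K/W
Q = ΔT/ΣR = (95 K − 301 K)/1.099 = -187 W
(Negative Q ⇒ heat flows inward; heat gain = 187 W.)

Q = 187 W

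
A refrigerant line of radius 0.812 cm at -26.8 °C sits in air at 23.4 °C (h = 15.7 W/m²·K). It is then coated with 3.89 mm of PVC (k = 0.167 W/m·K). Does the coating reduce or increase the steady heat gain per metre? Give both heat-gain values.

increases: 40.2 → 41.2 W/m

Critical radius for a cylinder: r_cr = k/h = 0.0106 m = 1.06 cm.
Outer radius after coating: r₂ = 0.00812 + 0.00389 = 0.01201 m.
r₁ < r_cr < r₂: heat gain rises to a maximum at r_cr then falls. Whether the coating helps depends on whether Q(r₂) has dropped back below Q(r₁).
Bare: R = 1/(2πr₁h) = 1.248 m·K/W; Q = 50.2/1.248 = 40.2 W/m.
Coated: R = R_cond + R_conv = 1.217 m·K/W; Q = 50.2/1.217 = 41.2 W/m.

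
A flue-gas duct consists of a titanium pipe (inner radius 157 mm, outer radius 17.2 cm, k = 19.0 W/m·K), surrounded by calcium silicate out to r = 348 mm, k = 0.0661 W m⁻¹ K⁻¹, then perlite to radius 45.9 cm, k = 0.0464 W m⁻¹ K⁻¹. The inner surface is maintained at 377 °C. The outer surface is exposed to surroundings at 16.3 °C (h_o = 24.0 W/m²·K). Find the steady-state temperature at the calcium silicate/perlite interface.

T = 147 °C

Series thermal resistances, inner to outer:
  R'_titanium = ln(0.172/0.157)/(2πk) = 0.09125/(2π·19.0) = 7.644×10^-4 m·K/W
  R'_calcium silicate = ln(0.348/0.172)/(2πk) = 0.7047/(2π·0.0661) = 1.697 m·K/W
  R'_perlite = ln(0.459/0.348)/(2πk) = 0.2768/(2π·0.0464) = 0.9496 m·K/W
  R'_conv,out = 1/(2πr h) = 1/(2π·0.459·24.0) = 0.01445 m·K/W
ΣR = 7.644×10^-4 + 1.697 + 0.9496 + 0.01445 = 2.662 m·K/W
Q' = ΔT/ΣR = (377 °C − 16.3 °C)/2.662 = 135.5 W/m
From the inner boundary to the calcium silicate/perlite interface, ΣR_partial = 1.698 m·K/W.
T_interface = T_in − Q'·ΣR_partial = 377 °C − (135.5)(1.698) = 147 °C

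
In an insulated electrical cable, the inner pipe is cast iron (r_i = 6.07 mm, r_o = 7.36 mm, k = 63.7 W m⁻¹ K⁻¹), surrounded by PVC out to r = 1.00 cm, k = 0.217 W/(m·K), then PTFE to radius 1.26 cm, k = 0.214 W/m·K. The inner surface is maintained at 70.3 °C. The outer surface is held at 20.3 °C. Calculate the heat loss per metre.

Q' = 126 W/m

Series thermal resistances, inner to outer:
  R'_cast iron = ln(0.00736/0.00607)/(2πk) = 0.1927/(2π·63.7) = 4.815×10^-4 m·K/W
  R'_PVC = ln(0.0100/0.00736)/(2πk) = 0.3065/(2π·0.217) = 0.2248 m·K/W
  R'_PTFE = ln(0.0126/0.0100)/(2πk) = 0.2311/(2π·0.214) = 0.1719 m·K/W
ΣR = 4.815×10^-4 + 0.2248 + 0.1719 = 0.3972 m·K/W
Q' = ΔT/ΣR = (70.3 °C − 20.3 °C)/0.3972 = 126 W/m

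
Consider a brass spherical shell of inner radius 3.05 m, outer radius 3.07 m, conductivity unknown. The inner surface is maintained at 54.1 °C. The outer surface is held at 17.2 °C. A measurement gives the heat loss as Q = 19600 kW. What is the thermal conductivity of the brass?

k = 90.3 W/m·K

ΣR = ΔT/Q = |54.1 − 17.2|/1.96×10^7 = 1.883×10^-6 K/W
(1/r₁−1/r₂)/(4πk) = 1.883×10^-6 ⇒ k = 0.002136/(4π·1.883×10^-6) = 90.3 W/m·K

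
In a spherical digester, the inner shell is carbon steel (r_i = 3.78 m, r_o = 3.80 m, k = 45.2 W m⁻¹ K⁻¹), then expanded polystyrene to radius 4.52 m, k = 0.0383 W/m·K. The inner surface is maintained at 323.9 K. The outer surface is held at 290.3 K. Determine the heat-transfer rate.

Treat each layer as a resistance in series:
  R_carbon steel = (1/3.78 − 1/3.80)/(4πk) = 0.001392/(4π·45.2) = 2.451×10^-6 K/W
  R_expanded polystyrene = (1/3.80 − 1/4.52)/(4πk) = 0.04192/(4π·0.0383) = 0.08710 K/W
ΣR = 2.451×10^-6 + 0.08710 = 0.08710 K/W
Q = ΔT/ΣR = (323.9 K − 290.3 K)/0.08710 = 386 W

Q = 386 W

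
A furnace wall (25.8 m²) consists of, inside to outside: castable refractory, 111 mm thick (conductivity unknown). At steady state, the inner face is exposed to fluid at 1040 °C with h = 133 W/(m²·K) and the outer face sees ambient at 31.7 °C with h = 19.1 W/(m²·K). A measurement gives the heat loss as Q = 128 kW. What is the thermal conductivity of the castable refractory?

ΣR = ΔT/Q = |1040 − 31.7|/1.28×10^5 = 0.007877 K/W
Known resistances:
  R_conv,in = 1/(hA) = 1/(133·25.8) = 2.914×10^-4 K/W
  R_conv,out = 1/(hA) = 1/(19.1·25.8) = 0.002029 K/W
R_castable refractory = ΣR − ΣR_known = 0.007877 − 0.002320 = 0.005557 K/W
L/(kA) = 0.005557 ⇒ k = 0.111/(0.005557·25.8) = 0.774 W/m·K

k = 0.774 W/m·K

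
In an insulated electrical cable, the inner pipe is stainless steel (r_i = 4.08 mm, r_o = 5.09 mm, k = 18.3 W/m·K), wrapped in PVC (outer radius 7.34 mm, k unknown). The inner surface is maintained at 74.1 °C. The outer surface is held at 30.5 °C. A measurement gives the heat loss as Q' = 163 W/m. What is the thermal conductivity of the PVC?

k = 0.219 W/m·K

ΣR = ΔT/Q' = |74.1 − 30.5|/163 = 0.2675 m·K/W
Known resistances:
  R'_stainless steel = ln(0.00509/0.00408)/(2πk) = 0.2212/(2π·18.3) = 0.001924 m·K/W
R_PVC = ΣR − ΣR_known = 0.2675 − 0.001924 = 0.2656 m·K/W
ln(r₂/r₁)/(2πk) = 0.2656 ⇒ k = 0.3661/(2π·0.2656) = 0.219 W/m·K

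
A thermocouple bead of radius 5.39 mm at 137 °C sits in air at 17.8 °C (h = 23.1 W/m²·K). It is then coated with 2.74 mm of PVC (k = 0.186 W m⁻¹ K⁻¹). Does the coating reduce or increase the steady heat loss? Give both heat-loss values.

Critical radius for a sphere: r_cr = 2k/h = 0.0161 m = 1.61 cm.
Outer radius after coating: r₂ = 0.00539 + 0.00274 = 0.00813 m.
Since r₁ < r_cr and r₂ ≤ r_cr, the coating moves toward the maximum at r_cr — heat loss rises.
Bare: R = 1/(4πr₁²h) = 118.6 K/W; Q = 119.2/118.6 = 1.01 W.
Coated: R = R_cond + R_conv = 78.87 K/W; Q = 119.2/78.87 = 1.51 W.

increases: 1.01 → 1.51 W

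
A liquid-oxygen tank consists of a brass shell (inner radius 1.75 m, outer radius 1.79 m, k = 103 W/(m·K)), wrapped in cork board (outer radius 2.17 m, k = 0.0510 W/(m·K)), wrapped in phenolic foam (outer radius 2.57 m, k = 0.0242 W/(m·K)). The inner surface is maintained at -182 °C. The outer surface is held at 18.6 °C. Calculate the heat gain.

Series thermal resistances, inner to outer:
  R_brass = (1/1.75 − 1/1.79)/(4πk) = 0.01277/(4π·103) = 9.866×10^-6 K/W
  R_cork board = (1/1.79 − 1/2.17)/(4πk) = 0.09783/(4π·0.0510) = 0.1526 K/W
  R_phenolic foam = (1/2.17 − 1/2.57)/(4πk) = 0.07172/(4π·0.0242) = 0.2359 K/W
ΣR = 9.866×10^-6 + 0.1526 + 0.2359 = 0.3885 K/W
Q = ΔT/ΣR = (-182 °C − 18.6 °C)/0.3885 = -516 W
(Negative Q ⇒ heat flows inward; heat gain = 516 W.)

Q = 516 W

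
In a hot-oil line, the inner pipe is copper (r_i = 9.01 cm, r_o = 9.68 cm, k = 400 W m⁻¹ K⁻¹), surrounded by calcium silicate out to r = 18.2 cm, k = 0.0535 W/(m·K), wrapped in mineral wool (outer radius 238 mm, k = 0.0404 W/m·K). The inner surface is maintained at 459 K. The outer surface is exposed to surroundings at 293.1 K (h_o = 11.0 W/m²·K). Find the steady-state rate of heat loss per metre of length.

Q' = 55.4 W/m

Resistance network (inner→outer):
  R'_copper = ln(0.0968/0.0901)/(2πk) = 0.07173/(2π·400) = 2.854×10^-5 m·K/W
  R'_calcium silicate = ln(0.182/0.0968)/(2πk) = 0.6314/(2π·0.0535) = 1.878 m·K/W
  R'_mineral wool = ln(0.238/0.182)/(2πk) = 0.2683/(2π·0.0404) = 1.057 m·K/W
  R'_conv,out = 1/(2πr h) = 1/(2π·0.238·11.0) = 0.06079 m·K/W
ΣR = 2.854×10^-5 + 1.878 + 1.057 + 0.06079 = 2.996 m·K/W
Q' = ΔT/ΣR = (459 K − 293.1 K)/2.996 = 55.4 W/m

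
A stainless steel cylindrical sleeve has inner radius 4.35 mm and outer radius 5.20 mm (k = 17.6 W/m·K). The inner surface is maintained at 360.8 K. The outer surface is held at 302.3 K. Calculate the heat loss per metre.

Q' = 2πk·ΔT/ln(r₂/r₁) = 2π × 17.6 × 58.5 / ln(0.00520/0.00435) = 36200 W/m

Q' = 36200 W/m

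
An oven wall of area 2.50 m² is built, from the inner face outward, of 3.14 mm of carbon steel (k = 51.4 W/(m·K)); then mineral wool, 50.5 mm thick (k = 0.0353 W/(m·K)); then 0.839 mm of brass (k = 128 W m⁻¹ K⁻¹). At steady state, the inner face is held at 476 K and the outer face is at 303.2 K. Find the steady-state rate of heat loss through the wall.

Q = 302 W

Series thermal resistances, inner to outer:
  R_carbon steel = L/(kA) = 0.00314/(51.4·2.50) = 2.444×10^-5 K/W
  R_mineral wool = L/(kA) = 0.0505/(0.0353·2.50) = 0.5722 K/W
  R_brass = L/(kA) = 8.39×10^-4/(128·2.50) = 2.622×10^-6 K/W
ΣR = 2.444×10^-5 + 0.5722 + 2.622×10^-6 = 0.5722 K/W
Q = ΔT/ΣR = (476 K − 303.2 K)/0.5722 = 302 W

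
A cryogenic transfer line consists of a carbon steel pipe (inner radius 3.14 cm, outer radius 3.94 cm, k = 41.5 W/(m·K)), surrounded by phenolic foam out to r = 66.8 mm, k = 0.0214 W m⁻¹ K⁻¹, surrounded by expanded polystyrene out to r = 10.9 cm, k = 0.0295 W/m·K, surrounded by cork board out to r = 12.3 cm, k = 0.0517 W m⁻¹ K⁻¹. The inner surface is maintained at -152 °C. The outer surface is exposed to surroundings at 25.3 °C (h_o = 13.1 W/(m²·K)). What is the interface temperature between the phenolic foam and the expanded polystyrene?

Series thermal resistances, inner to outer:
  R'_carbon steel = ln(0.0394/0.0314)/(2πk) = 0.2270/(2π·41.5) = 8.704×10^-4 m·K/W
  R'_phenolic foam = ln(0.0668/0.0394)/(2πk) = 0.5279/(2π·0.0214) = 3.926 m·K/W
  R'_expanded polystyrene = ln(0.109/0.0668)/(2πk) = 0.4896/(2π·0.0295) = 2.642 m·K/W
  R'_cork board = ln(0.123/0.109)/(2πk) = 0.1208/(2π·0.0517) = 0.3720 m·K/W
  R'_conv,out = 1/(2πr h) = 1/(2π·0.123·13.1) = 0.09877 m·K/W
ΣR = 8.704×10^-4 + 3.926 + 2.642 + 0.3720 + 0.09877 = 7.040 m·K/W
Q' = ΔT/ΣR = (-152 °C − 25.3 °C)/7.040 = -25.18 W/m
From the inner boundary to the phenolic foam/expanded polystyrene interface, ΣR_partial = 3.927 m·K/W.
T_interface = T_in − Q'·ΣR_partial = -152 °C − (-25.18)(3.927) = -53.1 °C

T = -53.1 °C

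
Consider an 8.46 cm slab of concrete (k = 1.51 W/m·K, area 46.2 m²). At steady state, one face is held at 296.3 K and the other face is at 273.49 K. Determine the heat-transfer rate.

Q = 18800 W

Q = kA·ΔT/L = 1.51 × 46.2 × |296.3 K − 273.49 K| / 0.0846 = 18800 W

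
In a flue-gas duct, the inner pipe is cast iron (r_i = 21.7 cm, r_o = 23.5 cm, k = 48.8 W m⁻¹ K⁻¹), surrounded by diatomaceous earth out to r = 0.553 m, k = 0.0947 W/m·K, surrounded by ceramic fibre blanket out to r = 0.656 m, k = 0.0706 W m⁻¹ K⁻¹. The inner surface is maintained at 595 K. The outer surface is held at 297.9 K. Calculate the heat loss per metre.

Series thermal resistances, inner to outer:
  R'_cast iron = ln(0.235/0.217)/(2πk) = 0.07969/(2π·48.8) = 2.599×10^-4 m·K/W
  R'_diatomaceous earth = ln(0.553/0.235)/(2πk) = 0.8558/(2π·0.0947) = 1.438 m·K/W
  R'_ceramic fibre blanket = ln(0.656/0.553)/(2πk) = 0.1708/(2π·0.0706) = 0.3850 m·K/W
ΣR = 2.599×10^-4 + 1.438 + 0.3850 = 1.823 m·K/W
Q' = ΔT/ΣR = (595 K − 297.9 K)/1.823 = 163 W/m

Q' = 163 W/m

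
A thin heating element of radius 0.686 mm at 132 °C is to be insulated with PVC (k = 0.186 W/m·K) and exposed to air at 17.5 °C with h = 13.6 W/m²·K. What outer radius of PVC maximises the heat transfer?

r_cr = 1.37 cm

For a cylinder, r_cr = k_ins/h = 0.186/13.6 = 0.0137 m = 1.37 cm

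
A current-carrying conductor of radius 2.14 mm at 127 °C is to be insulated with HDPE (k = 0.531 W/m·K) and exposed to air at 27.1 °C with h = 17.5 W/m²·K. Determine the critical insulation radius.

For a cylinder, r_cr = k_ins/h = 0.531/17.5 = 0.0303 m = 3.03 cm

r_cr = 3.03 cm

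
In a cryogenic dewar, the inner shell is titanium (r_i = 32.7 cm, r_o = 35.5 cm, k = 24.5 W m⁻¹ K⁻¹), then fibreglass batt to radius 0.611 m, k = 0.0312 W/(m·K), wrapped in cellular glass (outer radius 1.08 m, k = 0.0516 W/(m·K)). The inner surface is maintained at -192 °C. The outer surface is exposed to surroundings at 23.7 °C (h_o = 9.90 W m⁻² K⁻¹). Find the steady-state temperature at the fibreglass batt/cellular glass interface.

T = -34.1 °C

Series thermal resistances, inner to outer:
  R_titanium = (1/0.327 − 1/0.355)/(4πk) = 0.2412/(4π·24.5) = 7.834×10^-4 K/W
  R_fibreglass batt = (1/0.355 − 1/0.611)/(4πk) = 1.180/(4π·0.0312) = 3.010 K/W
  R_cellular glass = (1/0.611 − 1/1.08)/(4πk) = 0.7107/(4π·0.0516) = 1.096 K/W
  R_conv,out = 1/(4πr²h) = 1/(4π·1.08²·9.90) = 0.006891 K/W
ΣR = 7.834×10^-4 + 3.010 + 1.096 + 0.006891 = 4.114 K/W
Q = ΔT/ΣR = (-192 °C − 23.7 °C)/4.114 = -52.43 W
From the inner boundary to the fibreglass batt/cellular glass interface, ΣR_partial = 3.011 K/W.
T_interface = T_in − Q·ΣR_partial = -192 °C − (-52.43)(3.011) = -34.1 °C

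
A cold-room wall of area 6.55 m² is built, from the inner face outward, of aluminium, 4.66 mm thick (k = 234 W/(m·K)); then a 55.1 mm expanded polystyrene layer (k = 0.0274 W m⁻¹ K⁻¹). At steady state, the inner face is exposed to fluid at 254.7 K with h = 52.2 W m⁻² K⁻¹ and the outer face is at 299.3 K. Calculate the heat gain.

Q = 144 W

Series thermal resistances, inner to outer:
  R_conv,in = 1/(hA) = 1/(52.2·6.55) = 0.002925 K/W
  R_aluminium = L/(kA) = 0.00466/(234·6.55) = 3.040×10^-6 K/W
  R_expanded polystyrene = L/(kA) = 0.0551/(0.0274·6.55) = 0.3070 K/W
ΣR = 0.002925 + 3.040×10^-6 + 0.3070 = 0.3099 K/W
Q = ΔT/ΣR = (254.7 K − 299.3 K)/0.3099 = -144 W
(Negative Q ⇒ heat flows inward; heat gain = 144 W.)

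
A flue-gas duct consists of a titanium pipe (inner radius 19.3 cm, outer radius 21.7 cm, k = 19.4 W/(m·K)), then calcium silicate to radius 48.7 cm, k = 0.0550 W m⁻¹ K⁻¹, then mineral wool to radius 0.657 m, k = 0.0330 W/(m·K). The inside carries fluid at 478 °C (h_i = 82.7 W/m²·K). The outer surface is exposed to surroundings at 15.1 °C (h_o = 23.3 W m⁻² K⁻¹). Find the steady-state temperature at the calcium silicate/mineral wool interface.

T = 192 °C

Series thermal resistances, inner to outer:
  R'_conv,in = 1/(2πr h) = 1/(2π·0.193·82.7) = 0.009971 m·K/W
  R'_titanium = ln(0.217/0.193)/(2πk) = 0.1172/(2π·19.4) = 9.616×10^-4 m·K/W
  R'_calcium silicate = ln(0.487/0.217)/(2πk) = 0.8084/(2π·0.0550) = 2.339 m·K/W
  R'_mineral wool = ln(0.657/0.487)/(2πk) = 0.2994/(2π·0.0330) = 1.444 m·K/W
  R'_conv,out = 1/(2πr h) = 1/(2π·0.657·23.3) = 0.01040 m·K/W
ΣR = 0.009971 + 9.616×10^-4 + 2.339 + 1.444 + 0.01040 = 3.804 m·K/W
Q' = ΔT/ΣR = (478 °C − 15.1 °C)/3.804 = 121.7 W/m
From the inner boundary to the calcium silicate/mineral wool interface, ΣR_partial = 2.350 m·K/W.
T_interface = T_in − Q'·ΣR_partial = 478 °C − (121.7)(2.350) = 192 °C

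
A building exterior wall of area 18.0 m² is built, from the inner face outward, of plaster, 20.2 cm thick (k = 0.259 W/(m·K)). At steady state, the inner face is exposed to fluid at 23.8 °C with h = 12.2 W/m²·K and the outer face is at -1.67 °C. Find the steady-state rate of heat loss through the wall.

Series thermal resistances, inner to outer:
  R_conv,in = 1/(hA) = 1/(12.2·18.0) = 0.004554 K/W
  R_plaster = L/(kA) = 0.202/(0.259·18.0) = 0.04333 K/W
ΣR = 0.004554 + 0.04333 = 0.04788 K/W
Q = ΔT/ΣR = (23.8 °C − -1.67 °C)/0.04788 = 532 W

Q = 532 W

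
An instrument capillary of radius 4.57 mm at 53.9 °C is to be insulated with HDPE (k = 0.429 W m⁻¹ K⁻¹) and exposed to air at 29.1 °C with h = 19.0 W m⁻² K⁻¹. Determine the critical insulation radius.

r_cr = 2.26 cm

For a cylinder, r_cr = k_ins/h = 0.429/19.0 = 0.0226 m = 2.26 cm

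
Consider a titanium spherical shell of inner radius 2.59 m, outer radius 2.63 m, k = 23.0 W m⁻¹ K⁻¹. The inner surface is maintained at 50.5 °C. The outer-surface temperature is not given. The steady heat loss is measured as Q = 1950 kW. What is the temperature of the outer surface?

Series resistances:
  R_titanium = (1/2.59 − 1/2.63)/(4πk) = 0.005872/(4π·23.0) = 2.032×10^-5 K/W
ΣR = 2.032×10^-5 K/W
ΔT = Q·ΣR = 1.95×10^6 × 2.032×10^-5 = 39.62 K
Heat flows outward, so T_out = T_in − ΔT = 50.5 − 39.62 = 10.9 °C

T_out = 10.9 °C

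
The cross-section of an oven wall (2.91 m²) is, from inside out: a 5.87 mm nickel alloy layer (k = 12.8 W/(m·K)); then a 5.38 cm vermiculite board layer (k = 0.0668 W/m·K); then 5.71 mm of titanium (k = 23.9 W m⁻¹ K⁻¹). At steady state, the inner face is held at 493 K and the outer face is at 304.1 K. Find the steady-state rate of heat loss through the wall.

Treat each layer as a resistance in series:
  R_nickel alloy = L/(kA) = 0.00587/(12.8·2.91) = 1.576×10^-4 K/W
  R_vermiculite board = L/(kA) = 0.0538/(0.0668·2.91) = 0.2768 K/W
  R_titanium = L/(kA) = 0.00571/(23.9·2.91) = 8.210×10^-5 K/W
ΣR = 1.576×10^-4 + 0.2768 + 8.210×10^-5 = 0.2770 K/W
Q = ΔT/ΣR = (493 K − 304.1 K)/0.2770 = 682 W

Q = 682 W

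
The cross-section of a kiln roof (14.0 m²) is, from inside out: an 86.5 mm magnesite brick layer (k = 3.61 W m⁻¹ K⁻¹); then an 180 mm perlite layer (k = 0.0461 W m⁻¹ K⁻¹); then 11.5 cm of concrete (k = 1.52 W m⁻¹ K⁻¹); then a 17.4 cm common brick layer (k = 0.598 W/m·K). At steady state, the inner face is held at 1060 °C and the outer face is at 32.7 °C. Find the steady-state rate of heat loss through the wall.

Q = 3350 W

Treat each layer as a resistance in series:
  R_magnesite brick = L/(kA) = 0.0865/(3.61·14.0) = 0.001712 K/W
  R_perlite = L/(kA) = 0.180/(0.0461·14.0) = 0.2789 K/W
  R_concrete = L/(kA) = 0.115/(1.52·14.0) = 0.005404 K/W
  R_common brick = L/(kA) = 0.174/(0.598·14.0) = 0.02078 K/W
ΣR = 0.001712 + 0.2789 + 0.005404 + 0.02078 = 0.3068 K/W
Q = ΔT/ΣR = (1060 °C − 32.7 °C)/0.3068 = 3350 W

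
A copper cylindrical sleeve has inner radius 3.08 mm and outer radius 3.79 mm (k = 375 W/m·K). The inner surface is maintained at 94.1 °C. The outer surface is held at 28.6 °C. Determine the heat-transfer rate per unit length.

Q' = 7.44×10^5 W/m

Q' = 2πk·ΔT/ln(r₂/r₁) = 2π × 375 × 65.5 / ln(0.00379/0.00308) = 7.44×10^5 W/m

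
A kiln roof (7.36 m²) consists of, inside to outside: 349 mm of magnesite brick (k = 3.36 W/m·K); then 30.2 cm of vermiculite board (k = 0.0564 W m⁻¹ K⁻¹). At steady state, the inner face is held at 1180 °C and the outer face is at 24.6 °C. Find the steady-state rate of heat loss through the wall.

Resistance network (inner→outer):
  R_magnesite brick = L/(kA) = 0.349/(3.36·7.36) = 0.01411 K/W
  R_vermiculite board = L/(kA) = 0.302/(0.0564·7.36) = 0.7275 K/W
ΣR = 0.01411 + 0.7275 = 0.7416 K/W
Q = ΔT/ΣR = (1180 °C − 24.6 °C)/0.7416 = 1560 W

Q = 1560 W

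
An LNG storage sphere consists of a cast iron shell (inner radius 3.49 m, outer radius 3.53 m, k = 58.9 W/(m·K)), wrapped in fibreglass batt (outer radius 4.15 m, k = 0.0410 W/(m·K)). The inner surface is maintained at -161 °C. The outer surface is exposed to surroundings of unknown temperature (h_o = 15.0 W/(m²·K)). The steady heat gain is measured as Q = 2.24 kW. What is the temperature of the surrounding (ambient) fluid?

T_out = 23.7 °C

Sum the resistances:
  R_cast iron = (1/3.49 − 1/3.53)/(4πk) = 0.003247/(4π·58.9) = 4.387×10^-6 K/W
  R_fibreglass batt = (1/3.53 − 1/4.15)/(4πk) = 0.04232/(4π·0.0410) = 0.08214 K/W
  R_conv,out = 1/(4πr²h) = 1/(4π·4.15²·15.0) = 3.080×10^-4 K/W
ΣR = 0.08246 K/W
ΔT = Q·ΣR = 2240 × 0.08246 = 184.7 K
Heat flows inward, so T_out = T_in + ΔT = -161 + 184.7 = 23.7 °C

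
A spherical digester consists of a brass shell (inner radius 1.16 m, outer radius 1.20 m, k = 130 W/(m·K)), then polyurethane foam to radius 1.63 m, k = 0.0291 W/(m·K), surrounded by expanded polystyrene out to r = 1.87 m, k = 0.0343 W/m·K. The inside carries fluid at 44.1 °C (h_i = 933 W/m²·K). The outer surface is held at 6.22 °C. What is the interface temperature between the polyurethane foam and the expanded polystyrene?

T = 15.0 °C

Series thermal resistances, inner to outer:
  R_conv,in = 1/(4πr²h) = 1/(4π·1.16²·933) = 6.339×10^-5 K/W
  R_brass = (1/1.16 − 1/1.20)/(4πk) = 0.02874/(4π·130) = 1.759×10^-5 K/W
  R_polyurethane foam = (1/1.20 − 1/1.63)/(4πk) = 0.2198/(4π·0.0291) = 0.6012 K/W
  R_expanded polystyrene = (1/1.63 − 1/1.87)/(4πk) = 0.07874/(4π·0.0343) = 0.1827 K/W
ΣR = 6.339×10^-5 + 1.759×10^-5 + 0.6012 + 0.1827 = 0.7840 K/W
Q = ΔT/ΣR = (44.1 °C − 6.22 °C)/0.7840 = 48.32 W
From the inner boundary to the polyurethane foam/expanded polystyrene interface, ΣR_partial = 0.6013 K/W.
T_interface = T_in − Q·ΣR_partial = 44.1 °C − (48.32)(0.6013) = 15.0 °C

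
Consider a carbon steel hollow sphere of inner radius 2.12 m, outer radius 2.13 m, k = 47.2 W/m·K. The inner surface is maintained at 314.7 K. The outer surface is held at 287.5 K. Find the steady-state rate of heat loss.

Q = 4πk·ΔT/(1/r₁ − 1/r₂) = 4π × 47.2 × 27.2 / (1/2.12 − 1/2.13) = 7.29×10^6 W

Q = 7290 kW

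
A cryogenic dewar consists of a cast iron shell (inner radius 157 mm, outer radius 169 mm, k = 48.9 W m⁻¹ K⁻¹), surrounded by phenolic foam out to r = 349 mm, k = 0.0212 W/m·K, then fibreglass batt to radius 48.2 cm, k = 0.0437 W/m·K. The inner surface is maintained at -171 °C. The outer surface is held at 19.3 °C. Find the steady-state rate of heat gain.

Q = 14.8 W

Resistance network (inner→outer):
  R_cast iron = (1/0.157 − 1/0.169)/(4πk) = 0.4523/(4π·48.9) = 7.360×10^-4 K/W
  R_phenolic foam = (1/0.169 − 1/0.349)/(4πk) = 3.052/(4π·0.0212) = 11.46 K/W
  R_fibreglass batt = (1/0.349 − 1/0.482)/(4πk) = 0.7906/(4π·0.0437) = 1.440 K/W
ΣR = 7.360×10^-4 + 11.46 + 1.440 = 12.90 K/W
Q = ΔT/ΣR = (-171 °C − 19.3 °C)/12.90 = -14.8 W
(Negative Q ⇒ heat flows inward; heat gain = 14.8 W.)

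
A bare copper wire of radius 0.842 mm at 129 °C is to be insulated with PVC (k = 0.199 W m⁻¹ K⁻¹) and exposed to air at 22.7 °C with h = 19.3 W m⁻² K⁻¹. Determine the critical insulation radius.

For a cylinder, r_cr = k_ins/h = 0.199/19.3 = 0.0103 m = 1.03 cm

r_cr = 1.03 cm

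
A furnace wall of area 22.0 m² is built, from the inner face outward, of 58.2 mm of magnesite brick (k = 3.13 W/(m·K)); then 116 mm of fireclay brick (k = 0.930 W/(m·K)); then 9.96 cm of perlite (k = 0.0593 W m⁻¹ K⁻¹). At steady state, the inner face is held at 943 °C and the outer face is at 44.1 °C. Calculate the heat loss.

Q = 10800 W

Resistance network (inner→outer):
  R_magnesite brick = L/(kA) = 0.0582/(3.13·22.0) = 8.452×10^-4 K/W
  R_fireclay brick = L/(kA) = 0.116/(0.930·22.0) = 0.005670 K/W
  R_perlite = L/(kA) = 0.0996/(0.0593·22.0) = 0.07635 K/W
ΣR = 8.452×10^-4 + 0.005670 + 0.07635 = 0.08287 K/W
Q = ΔT/ΣR = (943 °C − 44.1 °C)/0.08287 = 10800 W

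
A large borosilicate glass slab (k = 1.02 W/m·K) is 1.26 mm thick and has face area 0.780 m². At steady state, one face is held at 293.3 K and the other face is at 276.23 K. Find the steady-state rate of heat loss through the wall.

Q = 10.8 kW

Q = kA·ΔT/L = 1.02 × 0.780 × |293.3 K − 276.23 K| / 0.00126 = 10800 W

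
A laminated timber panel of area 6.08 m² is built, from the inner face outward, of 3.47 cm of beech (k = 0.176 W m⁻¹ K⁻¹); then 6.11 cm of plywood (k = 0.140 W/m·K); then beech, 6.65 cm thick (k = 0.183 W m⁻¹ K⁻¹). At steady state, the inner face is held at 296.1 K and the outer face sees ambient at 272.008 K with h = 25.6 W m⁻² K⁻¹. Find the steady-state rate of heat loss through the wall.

Series thermal resistances, inner to outer:
  R_beech = L/(kA) = 0.0347/(0.176·6.08) = 0.03243 K/W
  R_plywood = L/(kA) = 0.0611/(0.140·6.08) = 0.07178 K/W
  R_beech = L/(kA) = 0.0665/(0.183·6.08) = 0.05977 K/W
  R_conv,out = 1/(hA) = 1/(25.6·6.08) = 0.006425 K/W
ΣR = 0.03243 + 0.07178 + 0.05977 + 0.006425 = 0.1704 K/W
Q = ΔT/ΣR = (296.1 K − 272.008 K)/0.1704 = 141 W

Q = 141 W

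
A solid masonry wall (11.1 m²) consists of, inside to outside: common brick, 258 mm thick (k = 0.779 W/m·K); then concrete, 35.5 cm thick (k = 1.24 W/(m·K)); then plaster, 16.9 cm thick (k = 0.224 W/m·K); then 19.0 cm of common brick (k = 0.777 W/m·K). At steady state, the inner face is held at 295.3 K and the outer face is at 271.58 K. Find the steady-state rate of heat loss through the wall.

Resistance network (inner→outer):
  R_common brick = L/(kA) = 0.258/(0.779·11.1) = 0.02984 K/W
  R_concrete = L/(kA) = 0.355/(1.24·11.1) = 0.02579 K/W
  R_plaster = L/(kA) = 0.169/(0.224·11.1) = 0.06797 K/W
  R_common brick = L/(kA) = 0.190/(0.777·11.1) = 0.02203 K/W
ΣR = 0.02984 + 0.02579 + 0.06797 + 0.02203 = 0.1456 K/W
Q = ΔT/ΣR = (295.3 K − 271.58 K)/0.1456 = 163 W

Q = 163 W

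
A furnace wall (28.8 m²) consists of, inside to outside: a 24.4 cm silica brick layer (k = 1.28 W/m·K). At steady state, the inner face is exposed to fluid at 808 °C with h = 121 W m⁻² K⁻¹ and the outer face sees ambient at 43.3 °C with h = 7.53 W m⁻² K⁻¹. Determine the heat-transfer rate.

Q = 66.4 kW

Series thermal resistances, inner to outer:
  R_conv,in = 1/(hA) = 1/(121·28.8) = 2.870×10^-4 K/W
  R_silica brick = L/(kA) = 0.244/(1.28·28.8) = 0.006619 K/W
  R_conv,out = 1/(hA) = 1/(7.53·28.8) = 0.004611 K/W
ΣR = 2.870×10^-4 + 0.006619 + 0.004611 = 0.01152 K/W
Q = ΔT/ΣR = (808 °C − 43.3 °C)/0.01152 = 66400 W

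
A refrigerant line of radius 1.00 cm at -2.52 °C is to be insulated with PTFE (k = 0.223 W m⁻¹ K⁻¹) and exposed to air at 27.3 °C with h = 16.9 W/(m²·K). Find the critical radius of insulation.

For a cylinder, r_cr = k_ins/h = 0.223/16.9 = 0.0132 m = 1.32 cm

r_cr = 1.32 cm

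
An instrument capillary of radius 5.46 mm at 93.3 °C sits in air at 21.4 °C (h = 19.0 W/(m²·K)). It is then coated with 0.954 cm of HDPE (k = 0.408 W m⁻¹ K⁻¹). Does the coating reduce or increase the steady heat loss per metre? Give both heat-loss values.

increases: 46.9 → 75.5 W/m

Critical radius for a cylinder: r_cr = k/h = 0.0215 m = 2.15 cm.
Outer radius after coating: r₂ = 0.00546 + 0.00954 = 0.01500 m.
Since r₁ < r_cr and r₂ ≤ r_cr, the coating moves toward the maximum at r_cr — heat loss rises.
Bare: R = 1/(2πr₁h) = 1.534 m·K/W; Q = 71.9/1.534 = 46.9 W/m.
Coated: R = R_cond + R_conv = 0.9527 m·K/W; Q = 71.9/0.9527 = 75.5 W/m.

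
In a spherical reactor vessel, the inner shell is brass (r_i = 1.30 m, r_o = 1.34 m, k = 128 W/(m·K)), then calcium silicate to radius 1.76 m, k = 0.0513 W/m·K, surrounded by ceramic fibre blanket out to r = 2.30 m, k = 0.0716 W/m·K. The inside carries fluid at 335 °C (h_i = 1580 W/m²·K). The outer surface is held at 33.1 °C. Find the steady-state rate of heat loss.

Q = 711 W

Treat each layer as a resistance in series:
  R_conv,in = 1/(4πr²h) = 1/(4π·1.30²·1580) = 2.980×10^-5 K/W
  R_brass = (1/1.30 − 1/1.34)/(4πk) = 0.02296/(4π·128) = 1.428×10^-5 K/W
  R_calcium silicate = (1/1.34 − 1/1.76)/(4πk) = 0.1781/(4π·0.0513) = 0.2763 K/W
  R_ceramic fibre blanket = (1/1.76 − 1/2.30)/(4πk) = 0.1334/(4π·0.0716) = 0.1483 K/W
ΣR = 2.980×10^-5 + 1.428×10^-5 + 0.2763 + 0.1483 = 0.4246 K/W
Q = ΔT/ΣR = (335 °C − 33.1 °C)/0.4246 = 711 W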